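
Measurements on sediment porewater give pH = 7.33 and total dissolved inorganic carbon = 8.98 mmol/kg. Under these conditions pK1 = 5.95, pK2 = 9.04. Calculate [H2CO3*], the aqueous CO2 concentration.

[CO2*] = 0.353 mmol/kg

α₀ = 1 / (1 + K1/[H⁺] + K1K2/[H⁺]²) = 1 / (1 + 10^+1.38 + 10^-0.33)
   = 1 / (1 + 23.988 + 0.46774) = 1/25.456 = 0.03928
[CO2*] = α₀ × DIC = 0.03928 × 8.98 = 0.353 mmol/kg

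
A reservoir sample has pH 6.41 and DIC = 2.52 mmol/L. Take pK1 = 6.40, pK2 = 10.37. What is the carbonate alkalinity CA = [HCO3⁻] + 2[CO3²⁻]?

CA = [HCO3⁻] + 2[CO3²⁻] = (α₁ + 2α₂)·DIC
At pH 6.41: [H⁺]/K1 = 10^-0.01 = 0.97724, K2/[H⁺] = 10^-3.96 = 0.00010965
α₁ = 1/(1 + 0.97724 + 0.00010965) = 1/1.9773 = 0.5057; α₂ = α₁·K2/[H⁺] = 5.545×10^-5
α₁ + 2α₂ = 0.5058
CA = 0.5058 × 2.52 = 1.27 mmol/L

CA = 1.27 mmol/L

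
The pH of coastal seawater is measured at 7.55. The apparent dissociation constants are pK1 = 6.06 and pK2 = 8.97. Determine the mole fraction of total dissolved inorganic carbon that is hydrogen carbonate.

α₁ = 0.934

α₁ = 1 / (1 + [H⁺]/K1 + K2/[H⁺]) = 1 / (1 + 10^-1.49 + 10^-1.42)
   = 1 / (1 + 0.032359 + 0.038019) = 1/1.0704 = 0.9342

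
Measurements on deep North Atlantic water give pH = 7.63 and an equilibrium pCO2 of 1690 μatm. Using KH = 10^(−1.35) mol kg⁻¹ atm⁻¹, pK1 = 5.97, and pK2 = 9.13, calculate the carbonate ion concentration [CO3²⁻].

[CO3²⁻] = 0.109 mmol/kg

[CO2*] = KH · pCO2 = 10^(−1.35) × 1690×10^-6 = 7.549×10^-5 mol/kg
α₀ = 1/(1 + K1/[H⁺] + K1K2/[H⁺]²) = 1/(1 + 10^+1.66 + 10^+0.16) = 0.02077
DIC = [CO2*]/α₀ = 7.549×10^-5 / 0.02077 = 3.635 mmol/kg
[CO3²⁻] = α₂·DIC; α₂ = 0.03002, so [CO3²⁻] = 0.03002 × 3.635 = 0.109 mmol/kg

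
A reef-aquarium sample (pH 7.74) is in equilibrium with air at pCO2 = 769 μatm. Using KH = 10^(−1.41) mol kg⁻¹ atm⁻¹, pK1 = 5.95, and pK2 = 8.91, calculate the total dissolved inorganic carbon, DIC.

[CO2*] = KH · pCO2 = 10^(−1.41) × 769×10^-6 = 2.992×10^-5 mol/kg
α₀ = 1/(1 + K1/[H⁺] + K1K2/[H⁺]²) = 1/(1 + 10^+1.79 + 10^+0.62) = 0.01496
DIC = [CO2*]/α₀ = 2.992×10^-5 / 0.01496 = 2.00 mmol/kg

DIC = 2.00 mmol/kg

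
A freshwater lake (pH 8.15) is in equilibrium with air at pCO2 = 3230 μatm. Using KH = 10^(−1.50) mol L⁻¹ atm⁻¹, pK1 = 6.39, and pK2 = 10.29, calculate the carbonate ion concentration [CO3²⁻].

[CO2*] = KH · pCO2 = 10^(−1.50) × 3230×10^-6 = 1.021×10^-4 mol/L
α₀ = 1/(1 + K1/[H⁺] + K1K2/[H⁺]²) = 1/(1 + 10^+1.76 + 10^-0.38) = 0.01696
DIC = [CO2*]/α₀ = 1.021×10^-4 / 0.01696 = 6.022 mmol/L
[CO3²⁻] = α₂·DIC; α₂ = 0.007070, so [CO3²⁻] = 0.007070 × 6.022 = 0.0426 mmol/L

[CO3²⁻] = 0.0426 mmol/L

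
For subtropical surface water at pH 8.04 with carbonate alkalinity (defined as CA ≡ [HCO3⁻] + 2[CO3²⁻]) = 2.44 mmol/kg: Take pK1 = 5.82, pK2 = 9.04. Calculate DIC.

CA = [HCO3⁻] + 2[CO3²⁻] = (α₁ + 2α₂)·DIC
At pH 8.04: [H⁺]/K1 = 10^-2.22 = 0.0060256, K2/[H⁺] = 10^-1.00 = 0.10000
α₁ = 1/(1 + 0.0060256 + 0.10000) = 1/1.1060 = 0.9041; α₂ = α₁·K2/[H⁺] = 0.09041
α₁ + 2α₂ = 1.0850
DIC = CA / (α₁ + 2α₂) = 2.44 / 1.0850 = 2.25 mmol/kg

DIC = 2.25 mmol/kg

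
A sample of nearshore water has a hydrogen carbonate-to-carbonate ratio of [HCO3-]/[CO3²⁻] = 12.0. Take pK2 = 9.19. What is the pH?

From K2 = [H⁺][CO3²⁻]/[HCO3-]:  pH = pK2 − log₁₀([HCO3-]/[CO3²⁻])
log₁₀(12.0) = +1.079
pH = 9.19 − (+1.079) = 8.11

pH = 8.11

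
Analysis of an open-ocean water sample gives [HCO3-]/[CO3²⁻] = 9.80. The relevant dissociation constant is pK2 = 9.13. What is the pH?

From K2 = [H⁺][CO3²⁻]/[HCO3-]:  pH = pK2 − log₁₀([HCO3-]/[CO3²⁻])
log₁₀(9.80) = +0.991
pH = 9.13 − (+0.991) = 8.14

pH = 8.14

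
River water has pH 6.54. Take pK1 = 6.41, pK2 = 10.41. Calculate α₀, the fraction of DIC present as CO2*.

α₀ = 1 / (1 + K1/[H⁺] + K1K2/[H⁺]²) = 1 / (1 + 10^+0.13 + 10^-3.74)
   = 1 / (1 + 1.3490 + 0.00018197) = 1/2.3491 = 0.4257

α₀ = 0.426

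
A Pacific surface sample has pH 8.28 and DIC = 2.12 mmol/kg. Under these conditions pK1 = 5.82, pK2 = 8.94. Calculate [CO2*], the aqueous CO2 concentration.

α₀ = 1 / (1 + K1/[H⁺] + K1K2/[H⁺]²) = 1 / (1 + 10^+2.46 + 10^+1.80)
   = 1 / (1 + 288.40 + 63.096) = 1/352.50 = 0.002837
[CO2*] = α₀ × DIC = 0.002837 × 2.12 = 0.00601 mmol/kg = 6.01 μmol/kg

[CO2*] = 6.01 μmol/kg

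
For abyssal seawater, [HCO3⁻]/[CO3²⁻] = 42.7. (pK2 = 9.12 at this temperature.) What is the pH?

From K2 = [H⁺][CO3²⁻]/[HCO3⁻]:  pH = pK2 − log₁₀([HCO3⁻]/[CO3²⁻])
log₁₀(42.7) = +1.630
pH = 9.12 − (+1.630) = 7.49

pH = 7.49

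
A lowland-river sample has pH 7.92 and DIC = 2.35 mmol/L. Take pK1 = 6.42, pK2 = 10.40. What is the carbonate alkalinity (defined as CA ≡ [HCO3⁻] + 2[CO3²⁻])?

CA = 2.29 mmol/L

CA = [HCO3⁻] + 2[CO3²⁻] = (α₁ + 2α₂)·DIC
At pH 7.92: [H⁺]/K1 = 10^-1.50 = 0.031623, K2/[H⁺] = 10^-2.48 = 0.0033113
α₁ = 1/(1 + 0.031623 + 0.0033113) = 1/1.0349 = 0.9662; α₂ = α₁·K2/[H⁺] = 0.003200
α₁ + 2α₂ = 0.9726
CA = 0.9726 × 2.35 = 2.29 mmol/L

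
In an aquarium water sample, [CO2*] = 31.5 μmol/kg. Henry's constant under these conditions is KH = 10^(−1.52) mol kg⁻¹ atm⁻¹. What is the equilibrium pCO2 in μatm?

KH = 10^(−1.52) = 3.020×10^-2 mol kg⁻¹ atm⁻¹
pCO2 = [CO2*]/KH = 31.5×10^-6 / 3.020×10^-2 = 1.04×10^-3 atm = 1040 μatm

pCO2 = 1040 μatm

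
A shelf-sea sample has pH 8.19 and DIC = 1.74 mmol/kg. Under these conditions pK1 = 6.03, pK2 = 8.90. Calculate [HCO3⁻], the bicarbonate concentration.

α₁ = 1 / (1 + [H⁺]/K1 + K2/[H⁺]) = 1 / (1 + 10^-2.16 + 10^-0.71)
   = 1 / (1 + 0.0069183 + 0.19498) = 1/1.2019 = 0.8320
[HCO3⁻] = α₁ × DIC = 0.8320 × 1.74 = 1.45 mmol/kg

[HCO3⁻] = 1.45 mmol/kg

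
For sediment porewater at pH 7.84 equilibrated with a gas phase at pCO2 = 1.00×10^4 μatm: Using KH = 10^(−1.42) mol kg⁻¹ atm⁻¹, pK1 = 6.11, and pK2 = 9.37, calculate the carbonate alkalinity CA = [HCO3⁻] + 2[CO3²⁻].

[CO2*] = KH · pCO2 = 10^(−1.42) × 1.00×10^4×10^-6 = 3.802×10^-4 mol/kg
α₀ = 1/(1 + K1/[H⁺] + K1K2/[H⁺]²) = 1/(1 + 10^+1.73 + 10^+0.20) = 0.01777
DIC = [CO2*]/α₀ = 3.802×10^-4 / 0.01777 = 21.40 mmol/kg
CA = (α₁ + 2α₂)·DIC = (0.9541 + 2×0.02816) × 21.40 = 21.6 mmol/kg

CA = 21.6 mmol/kg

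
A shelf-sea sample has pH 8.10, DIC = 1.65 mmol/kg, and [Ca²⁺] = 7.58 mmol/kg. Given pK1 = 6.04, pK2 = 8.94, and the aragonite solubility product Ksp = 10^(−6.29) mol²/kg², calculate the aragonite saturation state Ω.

α₂ = 1 / (1 + [H⁺]/K2 + [H⁺]²/(K1K2)) = 1 / (1 + 10^+0.84 + 10^-1.22)
   = 1 / (1 + 6.9183 + 0.060256) = 1/7.9786 = 0.1253
[CO3²⁻] = α₂ × DIC = 0.1253 × 1.65 = 0.2068 mmol/kg
Ksp = 10^(−6.29) = 5.129×10^-7
Ω = [Ca²⁺][CO3²⁻]/Ksp = (7.58×10^-3)(2.068×10^-4) / 5.129×10^-7 = 3.06

Ω = 3.06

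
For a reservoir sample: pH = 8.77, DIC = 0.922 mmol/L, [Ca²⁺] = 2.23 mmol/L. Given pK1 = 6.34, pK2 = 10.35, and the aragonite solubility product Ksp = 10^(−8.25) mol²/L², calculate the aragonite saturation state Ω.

Ω = 9.34

α₂ = 1 / (1 + [H⁺]/K2 + [H⁺]²/(K1K2)) = 1 / (1 + 10^+1.58 + 10^-0.85)
   = 1 / (1 + 38.019 + 0.14125) = 1/39.160 = 0.02554
[CO3²⁻] = α₂ × DIC = 0.02554 × 0.922 = 0.02354 mmol/L
Ksp = 10^(−8.25) = 5.623×10^-9
Ω = [Ca²⁺][CO3²⁻]/Ksp = (2.23×10^-3)(2.354×10^-5) / 5.623×10^-9 = 9.34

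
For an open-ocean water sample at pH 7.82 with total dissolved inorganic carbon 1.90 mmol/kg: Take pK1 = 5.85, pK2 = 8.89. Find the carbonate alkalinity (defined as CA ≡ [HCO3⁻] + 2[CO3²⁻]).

CA = [HCO3⁻] + 2[CO3²⁻] = (α₁ + 2α₂)·DIC
At pH 7.82: [H⁺]/K1 = 10^-1.97 = 0.010715, K2/[H⁺] = 10^-1.07 = 0.085114
α₁ = 1/(1 + 0.010715 + 0.085114) = 1/1.0958 = 0.9126; α₂ = α₁·K2/[H⁺] = 0.07767
α₁ + 2α₂ = 1.0679
CA = 1.0679 × 1.90 = 2.03 mmol/kg

CA = 2.03 mmol/kg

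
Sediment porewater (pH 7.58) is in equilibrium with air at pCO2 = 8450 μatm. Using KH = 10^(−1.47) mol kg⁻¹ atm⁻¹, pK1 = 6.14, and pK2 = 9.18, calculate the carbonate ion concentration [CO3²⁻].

[CO2*] = KH · pCO2 = 10^(−1.47) × 8450×10^-6 = 2.863×10^-4 mol/kg
α₀ = 1/(1 + K1/[H⁺] + K1K2/[H⁺]²) = 1/(1 + 10^+1.44 + 10^-0.16) = 0.03421
DIC = [CO2*]/α₀ = 2.863×10^-4 / 0.03421 = 8.370 mmol/kg
[CO3²⁻] = α₂·DIC; α₂ = 0.02367, so [CO3²⁻] = 0.02367 × 8.370 = 0.198 mmol/kg

[CO3²⁻] = 0.198 mmol/kg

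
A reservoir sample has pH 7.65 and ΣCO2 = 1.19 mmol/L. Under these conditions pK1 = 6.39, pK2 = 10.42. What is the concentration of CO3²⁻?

[CO3²⁻] = 1.91 μmol/L

α₂ = 1 / (1 + [H⁺]/K2 + [H⁺]²/(K1K2)) = 1 / (1 + 10^+2.77 + 10^+1.51)
   = 1 / (1 + 588.84 + 32.359) = 1/622.20 = 0.001607
[CO3²⁻] = α₂ × DIC = 0.001607 × 1.19 = 0.00191 mmol/L = 1.91 μmol/L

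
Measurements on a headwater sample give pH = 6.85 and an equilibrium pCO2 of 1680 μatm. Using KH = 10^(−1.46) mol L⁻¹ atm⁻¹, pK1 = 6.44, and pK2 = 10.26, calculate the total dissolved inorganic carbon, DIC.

[CO2*] = KH · pCO2 = 10^(−1.46) × 1680×10^-6 = 5.825×10^-5 mol/L
α₀ = 1/(1 + K1/[H⁺] + K1K2/[H⁺]²) = 1/(1 + 10^+0.41 + 10^-3.00) = 0.2800
DIC = [CO2*]/α₀ = 5.825×10^-5 / 0.2800 = 0.208 mmol/L

DIC = 0.208 mmol/L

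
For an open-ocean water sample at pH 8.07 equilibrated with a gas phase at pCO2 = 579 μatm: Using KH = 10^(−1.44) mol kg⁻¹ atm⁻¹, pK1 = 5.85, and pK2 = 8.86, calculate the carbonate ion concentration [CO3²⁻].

[CO3²⁻] = 0.566 mmol/kg

[CO2*] = KH · pCO2 = 10^(−1.44) × 579×10^-6 = 2.102×10^-5 mol/kg
α₀ = 1/(1 + K1/[H⁺] + K1K2/[H⁺]²) = 1/(1 + 10^+2.22 + 10^+1.43) = 0.005158
DIC = [CO2*]/α₀ = 2.102×10^-5 / 0.005158 = 4.076 mmol/kg
[CO3²⁻] = α₂·DIC; α₂ = 0.1388, so [CO3²⁻] = 0.1388 × 4.076 = 0.566 mmol/kg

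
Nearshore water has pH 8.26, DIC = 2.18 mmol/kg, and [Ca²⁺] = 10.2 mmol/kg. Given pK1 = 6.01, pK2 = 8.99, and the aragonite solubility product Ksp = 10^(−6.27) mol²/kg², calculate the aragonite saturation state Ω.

α₂ = 1 / (1 + [H⁺]/K2 + [H⁺]²/(K1K2)) = 1 / (1 + 10^+0.73 + 10^-1.52)
   = 1 / (1 + 5.3703 + 0.030200) = 1/6.4005 = 0.1562
[CO3²⁻] = α₂ × DIC = 0.1562 × 2.18 = 0.3406 mmol/kg
Ksp = 10^(−6.27) = 5.370×10^-7
Ω = [Ca²⁺][CO3²⁻]/Ksp = (10.2×10^-3)(3.406×10^-4) / 5.370×10^-7 = 6.47

Ω = 6.47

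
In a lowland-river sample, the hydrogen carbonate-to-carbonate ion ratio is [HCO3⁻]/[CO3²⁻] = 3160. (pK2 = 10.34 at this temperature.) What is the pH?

pH = 6.84

From K2 = [H⁺][CO3²⁻]/[HCO3⁻]:  pH = pK2 − log₁₀([HCO3⁻]/[CO3²⁻])
log₁₀(3160) = +3.500
pH = 10.34 − (+3.500) = 6.84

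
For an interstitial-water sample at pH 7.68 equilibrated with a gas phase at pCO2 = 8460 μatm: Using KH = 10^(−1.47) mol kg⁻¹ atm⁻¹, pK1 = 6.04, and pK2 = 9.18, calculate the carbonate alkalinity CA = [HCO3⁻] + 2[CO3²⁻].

[CO2*] = KH · pCO2 = 10^(−1.47) × 8460×10^-6 = 2.867×10^-4 mol/kg
α₀ = 1/(1 + K1/[H⁺] + K1K2/[H⁺]²) = 1/(1 + 10^+1.64 + 10^+0.14) = 0.02172
DIC = [CO2*]/α₀ = 2.867×10^-4 / 0.02172 = 13.20 mmol/kg
CA = (α₁ + 2α₂)·DIC = (0.9483 + 2×0.02999) × 13.20 = 13.3 mmol/kg

CA = 13.3 mmol/kg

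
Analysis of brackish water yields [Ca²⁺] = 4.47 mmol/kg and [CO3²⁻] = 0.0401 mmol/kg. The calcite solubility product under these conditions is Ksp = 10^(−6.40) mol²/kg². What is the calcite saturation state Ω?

Ω = 0.450

Ksp = 10^(−6.40) = 3.981×10^-7
Ω = [Ca²⁺][CO3²⁻]/Ksp = (4.47×10^-3)(0.0401×10^-3) / 3.981×10^-7 = 0.450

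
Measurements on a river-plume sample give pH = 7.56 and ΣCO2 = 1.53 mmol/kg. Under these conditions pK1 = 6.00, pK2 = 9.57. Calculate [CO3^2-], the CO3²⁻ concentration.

[CO3²⁻] = 14.4 μmol/kg

α₂ = 1 / (1 + [H⁺]/K2 + [H⁺]²/(K1K2)) = 1 / (1 + 10^+2.01 + 10^+0.45)
   = 1 / (1 + 102.33 + 2.8184) = 1/106.15 = 0.009421
[CO3²⁻] = α₂ × DIC = 0.009421 × 1.53 = 0.0144 mmol/kg = 14.4 μmol/kg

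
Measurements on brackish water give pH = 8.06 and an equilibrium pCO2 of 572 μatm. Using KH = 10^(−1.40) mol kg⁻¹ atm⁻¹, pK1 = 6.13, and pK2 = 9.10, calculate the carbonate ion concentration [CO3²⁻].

[CO2*] = KH · pCO2 = 10^(−1.40) × 572×10^-6 = 2.277×10^-5 mol/kg
α₀ = 1/(1 + K1/[H⁺] + K1K2/[H⁺]²) = 1/(1 + 10^+1.93 + 10^+0.89) = 0.01065
DIC = [CO2*]/α₀ = 2.277×10^-5 / 0.01065 = 2.138 mmol/kg
[CO3²⁻] = α₂·DIC; α₂ = 0.08269, so [CO3²⁻] = 0.08269 × 2.138 = 0.177 mmol/kg

[CO3²⁻] = 0.177 mmol/kg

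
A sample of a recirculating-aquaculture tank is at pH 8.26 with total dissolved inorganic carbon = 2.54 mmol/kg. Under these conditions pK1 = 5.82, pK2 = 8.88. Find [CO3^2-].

[CO3²⁻] = 0.490 mmol/kg

α₂ = 1 / (1 + [H⁺]/K2 + [H⁺]²/(K1K2)) = 1 / (1 + 10^+0.62 + 10^-1.82)
   = 1 / (1 + 4.1687 + 0.015136) = 1/5.1838 = 0.1929
[CO3²⁻] = α₂ × DIC = 0.1929 × 2.54 = 0.490 mmol/kg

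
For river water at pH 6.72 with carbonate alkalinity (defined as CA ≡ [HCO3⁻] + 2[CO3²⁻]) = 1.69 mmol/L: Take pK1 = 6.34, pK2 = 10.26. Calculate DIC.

DIC = 2.39 mmol/L

CA = [HCO3⁻] + 2[CO3²⁻] = (α₁ + 2α₂)·DIC
At pH 6.72: [H⁺]/K1 = 10^-0.38 = 0.41687, K2/[H⁺] = 10^-3.54 = 0.00028840
α₁ = 1/(1 + 0.41687 + 0.00028840) = 1/1.4172 = 0.7056; α₂ = α₁·K2/[H⁺] = 0.0002035
α₁ + 2α₂ = 0.7060
DIC = CA / (α₁ + 2α₂) = 1.69 / 0.7060 = 2.39 mmol/L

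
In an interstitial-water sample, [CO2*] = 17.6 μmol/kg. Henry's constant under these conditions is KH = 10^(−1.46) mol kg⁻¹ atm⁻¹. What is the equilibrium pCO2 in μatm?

pCO2 = 508 μatm

KH = 10^(−1.46) = 3.467×10^-2 mol kg⁻¹ atm⁻¹
pCO2 = [CO2*]/KH = 17.6×10^-6 / 3.467×10^-2 = 5.08×10^-4 atm = 508 μatm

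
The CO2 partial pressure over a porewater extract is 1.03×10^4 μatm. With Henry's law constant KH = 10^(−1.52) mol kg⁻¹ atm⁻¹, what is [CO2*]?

[CO2*] = 311 μmol/kg

KH = 10^(−1.52) = 3.020×10^-2 mol kg⁻¹ atm⁻¹
[CO2*] = KH · pCO2 = 3.020×10^-2 × 1.03×10^4×10^-6 atm = 3.11×10^-4 mol/kg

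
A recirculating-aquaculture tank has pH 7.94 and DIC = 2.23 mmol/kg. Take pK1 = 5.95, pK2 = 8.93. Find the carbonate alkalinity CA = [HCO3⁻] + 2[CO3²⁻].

CA = 2.41 mmol/kg

CA = [HCO3⁻] + 2[CO3²⁻] = (α₁ + 2α₂)·DIC
At pH 7.94: [H⁺]/K1 = 10^-1.99 = 0.010233, K2/[H⁺] = 10^-0.99 = 0.10233
α₁ = 1/(1 + 0.010233 + 0.10233) = 1/1.1126 = 0.8988; α₂ = α₁·K2/[H⁺] = 0.09198
α₁ + 2α₂ = 1.0828
CA = 1.0828 × 2.23 = 2.41 mmol/kg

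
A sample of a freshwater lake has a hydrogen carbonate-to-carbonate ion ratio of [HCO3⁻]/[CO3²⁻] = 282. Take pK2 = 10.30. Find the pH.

From K2 = [H⁺][CO3²⁻]/[HCO3⁻]:  pH = pK2 − log₁₀([HCO3⁻]/[CO3²⁻])
log₁₀(282) = +2.450
pH = 10.30 − (+2.450) = 7.85

pH = 7.85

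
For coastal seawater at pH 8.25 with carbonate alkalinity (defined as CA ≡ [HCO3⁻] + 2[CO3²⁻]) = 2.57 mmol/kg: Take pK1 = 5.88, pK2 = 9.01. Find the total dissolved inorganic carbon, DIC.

CA = [HCO3⁻] + 2[CO3²⁻] = (α₁ + 2α₂)·DIC
At pH 8.25: [H⁺]/K1 = 10^-2.37 = 0.0042658, K2/[H⁺] = 10^-0.76 = 0.17378
α₁ = 1/(1 + 0.0042658 + 0.17378) = 1/1.1780 = 0.8489; α₂ = α₁·K2/[H⁺] = 0.1475
α₁ + 2α₂ = 1.1439
DIC = CA / (α₁ + 2α₂) = 2.57 / 1.1439 = 2.25 mmol/kg

DIC = 2.25 mmol/kg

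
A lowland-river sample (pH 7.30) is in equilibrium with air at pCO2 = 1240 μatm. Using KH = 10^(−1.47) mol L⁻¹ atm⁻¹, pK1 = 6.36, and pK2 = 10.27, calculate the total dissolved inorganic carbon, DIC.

DIC = 0.408 mmol/L

[CO2*] = KH · pCO2 = 10^(−1.47) × 1240×10^-6 = 4.202×10^-5 mol/L
α₀ = 1/(1 + K1/[H⁺] + K1K2/[H⁺]²) = 1/(1 + 10^+0.94 + 10^-2.03) = 0.1029
DIC = [CO2*]/α₀ = 4.202×10^-5 / 0.1029 = 0.408 mmol/L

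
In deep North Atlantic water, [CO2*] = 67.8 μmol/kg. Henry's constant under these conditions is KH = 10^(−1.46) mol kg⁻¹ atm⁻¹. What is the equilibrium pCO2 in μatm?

pCO2 = 1960 μatm

KH = 10^(−1.46) = 3.467×10^-2 mol kg⁻¹ atm⁻¹
pCO2 = [CO2*]/KH = 67.8×10^-6 / 3.467×10^-2 = 1.96×10^-3 atm = 1960 μatm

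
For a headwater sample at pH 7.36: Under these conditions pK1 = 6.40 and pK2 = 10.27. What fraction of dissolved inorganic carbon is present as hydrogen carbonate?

α₁ = 0.900

α₁ = 1 / (1 + [H⁺]/K1 + K2/[H⁺]) = 1 / (1 + 10^-0.96 + 10^-2.91)
   = 1 / (1 + 0.10965 + 0.0012303) = 1/1.1109 = 0.9002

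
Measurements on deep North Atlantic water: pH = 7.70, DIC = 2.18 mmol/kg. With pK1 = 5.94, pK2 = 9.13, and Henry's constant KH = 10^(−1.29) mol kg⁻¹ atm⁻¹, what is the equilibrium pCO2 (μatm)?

pCO2 = 700 μatm

α₀ = 1 / (1 + K1/[H⁺] + K1K2/[H⁺]²) = 1 / (1 + 10^+1.76 + 10^+0.33)
   = 1 / (1 + 57.544 + 2.1380) = 1/60.682 = 0.01648
[CO2*] = α₀ × DIC = 0.01648 × 2.18 = 0.03593 mmol/kg
pCO2 = [CO2*]/KH = 3.593×10^-5 / 5.129×10^-2 = 700 μatm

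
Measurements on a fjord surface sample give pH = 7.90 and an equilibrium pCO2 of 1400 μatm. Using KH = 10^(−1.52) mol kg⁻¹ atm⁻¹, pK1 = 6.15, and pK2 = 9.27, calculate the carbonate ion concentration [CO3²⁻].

[CO2*] = KH · pCO2 = 10^(−1.52) × 1400×10^-6 = 4.228×10^-5 mol/kg
α₀ = 1/(1 + K1/[H⁺] + K1K2/[H⁺]²) = 1/(1 + 10^+1.75 + 10^+0.38) = 0.01677
DIC = [CO2*]/α₀ = 4.228×10^-5 / 0.01677 = 2.521 mmol/kg
[CO3²⁻] = α₂·DIC; α₂ = 0.04023, so [CO3²⁻] = 0.04023 × 2.521 = 0.101 mmol/kg

[CO3²⁻] = 0.101 mmol/kg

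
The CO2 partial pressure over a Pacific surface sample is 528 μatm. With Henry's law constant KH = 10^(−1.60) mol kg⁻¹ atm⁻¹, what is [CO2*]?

[CO2*] = 13.3 μmol/kg

KH = 10^(−1.60) = 2.512×10^-2 mol kg⁻¹ atm⁻¹
[CO2*] = KH · pCO2 = 2.512×10^-2 × 528×10^-6 atm = 1.33×10^-5 mol/kg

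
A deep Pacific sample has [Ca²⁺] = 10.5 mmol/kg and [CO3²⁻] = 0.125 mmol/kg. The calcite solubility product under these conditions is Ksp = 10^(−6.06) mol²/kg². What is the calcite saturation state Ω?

Ksp = 10^(−6.06) = 8.710×10^-7
Ω = [Ca²⁺][CO3²⁻]/Ksp = (10.5×10^-3)(0.125×10^-3) / 8.710×10^-7 = 1.51

Ω = 1.51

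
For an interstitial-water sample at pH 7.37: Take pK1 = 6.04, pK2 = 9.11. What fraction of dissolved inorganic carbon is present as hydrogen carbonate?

α₁ = 0.939

α₁ = 1 / (1 + [H⁺]/K1 + K2/[H⁺]) = 1 / (1 + 10^-1.33 + 10^-1.74)
   = 1 / (1 + 0.046774 + 0.018197) = 1/1.0650 = 0.9390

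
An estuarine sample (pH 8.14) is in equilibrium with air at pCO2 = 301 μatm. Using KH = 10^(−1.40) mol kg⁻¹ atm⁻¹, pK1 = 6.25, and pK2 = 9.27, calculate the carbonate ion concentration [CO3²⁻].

[CO3²⁻] = 0.0690 mmol/kg

[CO2*] = KH · pCO2 = 10^(−1.40) × 301×10^-6 = 1.198×10^-5 mol/kg
α₀ = 1/(1 + K1/[H⁺] + K1K2/[H⁺]²) = 1/(1 + 10^+1.89 + 10^+0.76) = 0.01185
DIC = [CO2*]/α₀ = 1.198×10^-5 / 0.01185 = 1.011 mmol/kg
[CO3²⁻] = α₂·DIC; α₂ = 0.06820, so [CO3²⁻] = 0.06820 × 1.011 = 0.0690 mmol/kg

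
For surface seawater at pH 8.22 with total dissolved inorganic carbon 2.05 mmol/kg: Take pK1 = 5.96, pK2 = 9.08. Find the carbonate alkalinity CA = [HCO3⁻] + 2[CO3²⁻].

CA = 2.29 mmol/kg

CA = [HCO3⁻] + 2[CO3²⁻] = (α₁ + 2α₂)·DIC
At pH 8.22: [H⁺]/K1 = 10^-2.26 = 0.0054954, K2/[H⁺] = 10^-0.86 = 0.13804
α₁ = 1/(1 + 0.0054954 + 0.13804) = 1/1.1435 = 0.8745; α₂ = α₁·K2/[H⁺] = 0.1207
α₁ + 2α₂ = 1.1159
CA = 1.1159 × 2.05 = 2.29 mmol/kg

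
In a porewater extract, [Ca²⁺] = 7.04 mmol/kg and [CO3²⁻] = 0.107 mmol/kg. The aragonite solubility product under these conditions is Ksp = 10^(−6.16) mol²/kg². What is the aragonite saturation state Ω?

Ω = 1.09

Ksp = 10^(−6.16) = 6.918×10^-7
Ω = [Ca²⁺][CO3²⁻]/Ksp = (7.04×10^-3)(0.107×10^-3) / 6.918×10^-7 = 1.09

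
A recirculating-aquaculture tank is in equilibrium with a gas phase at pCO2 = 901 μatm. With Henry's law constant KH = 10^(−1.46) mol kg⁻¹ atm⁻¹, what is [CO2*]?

[CO2*] = 31.2 μmol/kg

KH = 10^(−1.46) = 3.467×10^-2 mol kg⁻¹ atm⁻¹
[CO2*] = KH · pCO2 = 3.467×10^-2 × 901×10^-6 atm = 3.12×10^-5 mol/kg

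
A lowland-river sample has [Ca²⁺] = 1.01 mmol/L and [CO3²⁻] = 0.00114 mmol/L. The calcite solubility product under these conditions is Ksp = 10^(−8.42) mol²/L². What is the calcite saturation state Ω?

Ksp = 10^(−8.42) = 3.802×10^-9
Ω = [Ca²⁺][CO3²⁻]/Ksp = (1.01×10^-3)(0.00114×10^-3) / 3.802×10^-9 = 0.303

Ω = 0.303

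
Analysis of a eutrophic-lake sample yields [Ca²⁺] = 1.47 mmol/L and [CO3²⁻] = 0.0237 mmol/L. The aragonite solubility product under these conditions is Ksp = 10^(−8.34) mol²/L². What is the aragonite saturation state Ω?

Ksp = 10^(−8.34) = 4.571×10^-9
Ω = [Ca²⁺][CO3²⁻]/Ksp = (1.47×10^-3)(0.0237×10^-3) / 4.571×10^-9 = 7.62

Ω = 7.62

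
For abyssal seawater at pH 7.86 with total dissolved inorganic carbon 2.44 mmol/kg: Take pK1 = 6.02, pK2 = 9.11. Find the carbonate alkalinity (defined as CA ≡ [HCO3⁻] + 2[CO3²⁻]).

CA = [HCO3⁻] + 2[CO3²⁻] = (α₁ + 2α₂)·DIC
At pH 7.86: [H⁺]/K1 = 10^-1.84 = 0.014454, K2/[H⁺] = 10^-1.25 = 0.056234
α₁ = 1/(1 + 0.014454 + 0.056234) = 1/1.0707 = 0.9340; α₂ = α₁·K2/[H⁺] = 0.05252
α₁ + 2α₂ = 1.0390
CA = 1.0390 × 2.44 = 2.54 mmol/kg

CA = 2.54 mmol/kg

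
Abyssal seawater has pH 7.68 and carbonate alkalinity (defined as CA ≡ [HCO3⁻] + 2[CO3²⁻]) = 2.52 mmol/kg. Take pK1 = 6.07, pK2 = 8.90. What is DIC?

CA = [HCO3⁻] + 2[CO3²⁻] = (α₁ + 2α₂)·DIC
At pH 7.68: [H⁺]/K1 = 10^-1.61 = 0.024547, K2/[H⁺] = 10^-1.22 = 0.060256
α₁ = 1/(1 + 0.024547 + 0.060256) = 1/1.0848 = 0.9218; α₂ = α₁·K2/[H⁺] = 0.05555
α₁ + 2α₂ = 1.0329
DIC = CA / (α₁ + 2α₂) = 2.52 / 1.0329 = 2.44 mmol/kg

DIC = 2.44 mmol/kg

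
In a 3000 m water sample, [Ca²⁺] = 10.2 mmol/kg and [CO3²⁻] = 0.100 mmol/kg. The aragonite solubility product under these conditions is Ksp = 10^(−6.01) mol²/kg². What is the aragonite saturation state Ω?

Ω = 1.04

Ksp = 10^(−6.01) = 9.772×10^-7
Ω = [Ca²⁺][CO3²⁻]/Ksp = (10.2×10^-3)(0.100×10^-3) / 9.772×10^-7 = 1.04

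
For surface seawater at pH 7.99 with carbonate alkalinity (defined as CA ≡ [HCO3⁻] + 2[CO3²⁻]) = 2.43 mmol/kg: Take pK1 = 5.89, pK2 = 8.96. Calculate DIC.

DIC = 2.23 mmol/kg

CA = [HCO3⁻] + 2[CO3²⁻] = (α₁ + 2α₂)·DIC
At pH 7.99: [H⁺]/K1 = 10^-2.10 = 0.0079433, K2/[H⁺] = 10^-0.97 = 0.10715
α₁ = 1/(1 + 0.0079433 + 0.10715) = 1/1.1151 = 0.8968; α₂ = α₁·K2/[H⁺] = 0.09609
α₁ + 2α₂ = 1.0890
DIC = CA / (α₁ + 2α₂) = 2.43 / 1.0890 = 2.23 mmol/kg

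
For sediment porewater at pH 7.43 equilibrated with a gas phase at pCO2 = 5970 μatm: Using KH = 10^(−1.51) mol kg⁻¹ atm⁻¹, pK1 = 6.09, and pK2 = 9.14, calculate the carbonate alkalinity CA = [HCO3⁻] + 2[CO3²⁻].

[CO2*] = KH · pCO2 = 10^(−1.51) × 5970×10^-6 = 1.845×10^-4 mol/kg
α₀ = 1/(1 + K1/[H⁺] + K1K2/[H⁺]²) = 1/(1 + 10^+1.34 + 10^-0.37) = 0.04291
DIC = [CO2*]/α₀ = 1.845×10^-4 / 0.04291 = 4.299 mmol/kg
CA = (α₁ + 2α₂)·DIC = (0.9388 + 2×0.01830) × 4.299 = 4.19 mmol/kg

CA = 4.19 mmol/kg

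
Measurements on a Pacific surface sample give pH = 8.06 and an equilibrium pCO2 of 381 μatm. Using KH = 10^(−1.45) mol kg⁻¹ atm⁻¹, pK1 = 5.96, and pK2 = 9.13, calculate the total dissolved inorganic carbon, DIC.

DIC = 1.86 mmol/kg

[CO2*] = KH · pCO2 = 10^(−1.45) × 381×10^-6 = 1.352×10^-5 mol/kg
α₀ = 1/(1 + K1/[H⁺] + K1K2/[H⁺]²) = 1/(1 + 10^+2.10 + 10^+1.03) = 0.007267
DIC = [CO2*]/α₀ = 1.352×10^-5 / 0.007267 = 1.86 mmol/kg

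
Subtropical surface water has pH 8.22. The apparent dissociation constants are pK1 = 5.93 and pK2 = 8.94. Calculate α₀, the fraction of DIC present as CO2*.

α₀ = 1 / (1 + K1/[H⁺] + K1K2/[H⁺]²) = 1 / (1 + 10^+2.29 + 10^+1.57)
   = 1 / (1 + 194.98 + 37.154) = 1/233.14 = 0.004289

α₀ = 0.00429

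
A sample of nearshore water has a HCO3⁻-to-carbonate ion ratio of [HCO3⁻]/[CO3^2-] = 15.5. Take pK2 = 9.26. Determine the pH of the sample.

From K2 = [H⁺][CO3^2-]/[HCO3⁻]:  pH = pK2 − log₁₀([HCO3⁻]/[CO3^2-])
log₁₀(15.5) = +1.190
pH = 9.26 − (+1.190) = 8.07

pH = 8.07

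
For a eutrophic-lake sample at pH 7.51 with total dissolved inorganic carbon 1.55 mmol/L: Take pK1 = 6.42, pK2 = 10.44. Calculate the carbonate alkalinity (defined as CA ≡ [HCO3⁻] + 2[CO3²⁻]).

CA = [HCO3⁻] + 2[CO3²⁻] = (α₁ + 2α₂)·DIC
At pH 7.51: [H⁺]/K1 = 10^-1.09 = 0.081283, K2/[H⁺] = 10^-2.93 = 0.0011749
α₁ = 1/(1 + 0.081283 + 0.0011749) = 1/1.0825 = 0.9238; α₂ = α₁·K2/[H⁺] = 0.001085
α₁ + 2α₂ = 0.9260
CA = 0.9260 × 1.55 = 1.44 mmol/L

CA = 1.44 mmol/L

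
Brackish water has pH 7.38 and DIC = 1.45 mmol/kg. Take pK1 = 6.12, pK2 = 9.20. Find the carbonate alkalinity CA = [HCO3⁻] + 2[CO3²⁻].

CA = [HCO3⁻] + 2[CO3²⁻] = (α₁ + 2α₂)·DIC
At pH 7.38: [H⁺]/K1 = 10^-1.26 = 0.054954, K2/[H⁺] = 10^-1.82 = 0.015136
α₁ = 1/(1 + 0.054954 + 0.015136) = 1/1.0701 = 0.9345; α₂ = α₁·K2/[H⁺] = 0.01414
α₁ + 2α₂ = 0.9628
CA = 0.9628 × 1.45 = 1.40 mmol/kg

CA = 1.40 mmol/kg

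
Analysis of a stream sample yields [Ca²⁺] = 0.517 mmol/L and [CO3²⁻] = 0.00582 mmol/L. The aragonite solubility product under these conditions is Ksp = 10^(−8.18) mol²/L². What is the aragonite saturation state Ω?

Ksp = 10^(−8.18) = 6.607×10^-9
Ω = [Ca²⁺][CO3²⁻]/Ksp = (0.517×10^-3)(0.00582×10^-3) / 6.607×10^-9 = 0.455

Ω = 0.455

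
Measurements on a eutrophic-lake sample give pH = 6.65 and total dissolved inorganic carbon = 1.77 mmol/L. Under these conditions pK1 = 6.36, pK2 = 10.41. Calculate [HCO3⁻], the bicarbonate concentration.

[HCO3⁻] = 1.17 mmol/L

α₁ = 1 / (1 + [H⁺]/K1 + K2/[H⁺]) = 1 / (1 + 10^-0.29 + 10^-3.76)
   = 1 / (1 + 0.51286 + 0.00017378) = 1/1.5130 = 0.6609
[HCO3⁻] = α₁ × DIC = 0.6609 × 1.77 = 1.17 mmol/L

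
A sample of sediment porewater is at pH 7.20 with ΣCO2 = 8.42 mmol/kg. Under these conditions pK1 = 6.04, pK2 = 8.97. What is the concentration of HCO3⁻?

[HCO3⁻] = 7.75 mmol/kg

α₁ = 1 / (1 + [H⁺]/K1 + K2/[H⁺]) = 1 / (1 + 10^-1.16 + 10^-1.77)
   = 1 / (1 + 0.069183 + 0.016982) = 1/1.0862 = 0.9207
[HCO3⁻] = α₁ × DIC = 0.9207 × 8.42 = 7.75 mmol/kg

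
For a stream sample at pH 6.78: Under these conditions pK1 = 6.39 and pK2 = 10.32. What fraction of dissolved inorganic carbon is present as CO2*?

α₀ = 1 / (1 + K1/[H⁺] + K1K2/[H⁺]²) = 1 / (1 + 10^+0.39 + 10^-3.15)
   = 1 / (1 + 2.4547 + 0.00070795) = 1/3.4554 = 0.2894

α₀ = 0.289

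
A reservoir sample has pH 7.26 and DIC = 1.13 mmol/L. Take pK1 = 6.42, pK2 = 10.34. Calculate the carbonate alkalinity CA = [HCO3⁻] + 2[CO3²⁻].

CA = [HCO3⁻] + 2[CO3²⁻] = (α₁ + 2α₂)·DIC
At pH 7.26: [H⁺]/K1 = 10^-0.84 = 0.14454, K2/[H⁺] = 10^-3.08 = 0.00083176
α₁ = 1/(1 + 0.14454 + 0.00083176) = 1/1.1454 = 0.8731; α₂ = α₁·K2/[H⁺] = 0.0007262
α₁ + 2α₂ = 0.8745
CA = 0.8745 × 1.13 = 0.988 mmol/L

CA = 0.988 mmol/L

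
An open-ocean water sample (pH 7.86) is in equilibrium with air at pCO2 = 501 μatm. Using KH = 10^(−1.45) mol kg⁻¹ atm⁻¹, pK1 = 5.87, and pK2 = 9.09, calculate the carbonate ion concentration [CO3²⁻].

[CO3²⁻] = 0.102 mmol/kg

[CO2*] = KH · pCO2 = 10^(−1.45) × 501×10^-6 = 1.778×10^-5 mol/kg
α₀ = 1/(1 + K1/[H⁺] + K1K2/[H⁺]²) = 1/(1 + 10^+1.99 + 10^+0.76) = 0.009571
DIC = [CO2*]/α₀ = 1.778×10^-5 / 0.009571 = 1.857 mmol/kg
[CO3²⁻] = α₂·DIC; α₂ = 0.05508, so [CO3²⁻] = 0.05508 × 1.857 = 0.102 mmol/kg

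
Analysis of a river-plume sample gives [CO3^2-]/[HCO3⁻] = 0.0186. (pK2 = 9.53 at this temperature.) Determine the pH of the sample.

pH = 7.80

From K2 = [H⁺][CO3^2-]/[HCO3⁻]:  pH = pK2 + log₁₀([CO3^2-]/[HCO3⁻])
log₁₀(0.0186) = -1.730
pH = 9.53 + (-1.730) = 7.80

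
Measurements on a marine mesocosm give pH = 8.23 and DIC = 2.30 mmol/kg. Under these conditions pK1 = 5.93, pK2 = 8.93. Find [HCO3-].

α₁ = 1 / (1 + [H⁺]/K1 + K2/[H⁺]) = 1 / (1 + 10^-2.30 + 10^-0.70)
   = 1 / (1 + 0.0050119 + 0.19953) = 1/1.2045 = 0.8302
[HCO3⁻] = α₁ × DIC = 0.8302 × 2.30 = 1.91 mmol/kg

[HCO3⁻] = 1.91 mmol/kg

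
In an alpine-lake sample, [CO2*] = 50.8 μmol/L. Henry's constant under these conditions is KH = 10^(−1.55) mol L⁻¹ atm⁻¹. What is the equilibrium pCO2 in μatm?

pCO2 = 1800 μatm

KH = 10^(−1.55) = 2.818×10^-2 mol L⁻¹ atm⁻¹
pCO2 = [CO2*]/KH = 50.8×10^-6 / 2.818×10^-2 = 1.80×10^-3 atm = 1800 μatm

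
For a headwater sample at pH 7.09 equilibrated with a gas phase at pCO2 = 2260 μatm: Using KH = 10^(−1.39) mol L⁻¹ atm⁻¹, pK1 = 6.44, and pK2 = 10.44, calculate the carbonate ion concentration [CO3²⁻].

[CO2*] = KH · pCO2 = 10^(−1.39) × 2260×10^-6 = 9.207×10^-5 mol/L
α₀ = 1/(1 + K1/[H⁺] + K1K2/[H⁺]²) = 1/(1 + 10^+0.65 + 10^-2.70) = 0.1829
DIC = [CO2*]/α₀ = 9.207×10^-5 / 0.1829 = 0.5035 mmol/L
[CO3²⁻] = α₂·DIC; α₂ = 0.0003648, so [CO3²⁻] = 0.0003648 × 0.5035 = 0.000184 mmol/L = 0.184 μmol/L

[CO3²⁻] = 0.184 μmol/L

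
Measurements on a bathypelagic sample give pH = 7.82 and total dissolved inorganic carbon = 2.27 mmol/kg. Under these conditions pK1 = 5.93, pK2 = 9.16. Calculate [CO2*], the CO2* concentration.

[CO2*] = 0.0276 mmol/kg

α₀ = 1 / (1 + K1/[H⁺] + K1K2/[H⁺]²) = 1 / (1 + 10^+1.89 + 10^+0.55)
   = 1 / (1 + 77.625 + 3.5481) = 1/82.173 = 0.01217
[CO2*] = α₀ × DIC = 0.01217 × 2.27 = 0.0276 mmol/kg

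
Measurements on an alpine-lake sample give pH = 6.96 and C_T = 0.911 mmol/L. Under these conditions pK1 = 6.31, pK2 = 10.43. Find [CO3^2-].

α₂ = 1 / (1 + [H⁺]/K2 + [H⁺]²/(K1K2)) = 1 / (1 + 10^+3.47 + 10^+2.82)
   = 1 / (1 + 2951.2 + 660.69) = 1/3612.9 = 0.0002768
[CO3²⁻] = α₂ × DIC = 0.0002768 × 0.911 = 0.000252 mmol/L = 0.252 μmol/L

[CO3²⁻] = 0.252 μmol/L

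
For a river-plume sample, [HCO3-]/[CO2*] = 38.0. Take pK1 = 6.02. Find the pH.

From K1 = [H⁺][HCO3-]/[CO2*]:  pH = pK1 + log₁₀([HCO3-]/[CO2*])
log₁₀(38.0) = +1.580
pH = 6.02 + (+1.580) = 7.60

pH = 7.60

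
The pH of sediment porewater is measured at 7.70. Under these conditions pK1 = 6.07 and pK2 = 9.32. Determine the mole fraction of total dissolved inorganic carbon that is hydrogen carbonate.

α₁ = 0.955

α₁ = 1 / (1 + [H⁺]/K1 + K2/[H⁺]) = 1 / (1 + 10^-1.63 + 10^-1.62)
   = 1 / (1 + 0.023442 + 0.023988) = 1/1.0474 = 0.9547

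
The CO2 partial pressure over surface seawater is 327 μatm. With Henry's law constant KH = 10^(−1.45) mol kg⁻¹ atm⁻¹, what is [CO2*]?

KH = 10^(−1.45) = 3.548×10^-2 mol kg⁻¹ atm⁻¹
[CO2*] = KH · pCO2 = 3.548×10^-2 × 327×10^-6 atm = 1.16×10^-5 mol/kg

[CO2*] = 11.6 μmol/kg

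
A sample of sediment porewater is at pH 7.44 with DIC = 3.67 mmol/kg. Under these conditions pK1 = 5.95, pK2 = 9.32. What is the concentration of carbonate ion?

α₂ = 1 / (1 + [H⁺]/K2 + [H⁺]²/(K1K2)) = 1 / (1 + 10^+1.88 + 10^+0.39)
   = 1 / (1 + 75.858 + 2.4547) = 1/79.312 = 0.01261
[CO3²⁻] = α₂ × DIC = 0.01261 × 3.67 = 0.0463 mmol/kg

[CO3²⁻] = 0.0463 mmol/kg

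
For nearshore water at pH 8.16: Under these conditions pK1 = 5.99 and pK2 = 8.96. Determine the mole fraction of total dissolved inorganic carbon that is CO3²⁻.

α₂ = 0.136

α₂ = 1 / (1 + [H⁺]/K2 + [H⁺]²/(K1K2)) = 1 / (1 + 10^+0.80 + 10^-1.37)
   = 1 / (1 + 6.3096 + 0.042658) = 1/7.3522 = 0.1360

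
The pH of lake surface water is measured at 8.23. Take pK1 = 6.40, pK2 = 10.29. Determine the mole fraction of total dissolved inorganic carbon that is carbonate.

α₂ = 0.00851

α₂ = 1 / (1 + [H⁺]/K2 + [H⁺]²/(K1K2)) = 1 / (1 + 10^+2.06 + 10^+0.23)
   = 1 / (1 + 114.82 + 1.6982) = 1/117.51 = 0.008510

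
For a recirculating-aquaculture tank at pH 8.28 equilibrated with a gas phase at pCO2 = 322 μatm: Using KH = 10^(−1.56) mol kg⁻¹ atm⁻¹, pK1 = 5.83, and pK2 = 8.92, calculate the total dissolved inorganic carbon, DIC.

DIC = 3.08 mmol/kg

[CO2*] = KH · pCO2 = 10^(−1.56) × 322×10^-6 = 8.869×10^-6 mol/kg
α₀ = 1/(1 + K1/[H⁺] + K1K2/[H⁺]²) = 1/(1 + 10^+2.45 + 10^+1.81) = 0.002878
DIC = [CO2*]/α₀ = 8.869×10^-6 / 0.002878 = 3.08 mmol/kg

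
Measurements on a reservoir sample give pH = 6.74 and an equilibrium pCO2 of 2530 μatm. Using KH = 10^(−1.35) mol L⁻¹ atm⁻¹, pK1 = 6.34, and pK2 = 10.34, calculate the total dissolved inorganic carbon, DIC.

DIC = 0.397 mmol/L

[CO2*] = KH · pCO2 = 10^(−1.35) × 2530×10^-6 = 1.130×10^-4 mol/L
α₀ = 1/(1 + K1/[H⁺] + K1K2/[H⁺]²) = 1/(1 + 10^+0.40 + 10^-3.20) = 0.2847
DIC = [CO2*]/α₀ = 1.130×10^-4 / 0.2847 = 0.397 mmol/L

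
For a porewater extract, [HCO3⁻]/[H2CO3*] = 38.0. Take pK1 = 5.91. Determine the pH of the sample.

From K1 = [H⁺][HCO3⁻]/[H2CO3*]:  pH = pK1 + log₁₀([HCO3⁻]/[H2CO3*])
log₁₀(38.0) = +1.580
pH = 5.91 + (+1.580) = 7.49

pH = 7.49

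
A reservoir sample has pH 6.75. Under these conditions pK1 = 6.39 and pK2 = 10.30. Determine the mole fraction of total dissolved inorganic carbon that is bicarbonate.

α₁ = 1 / (1 + [H⁺]/K1 + K2/[H⁺]) = 1 / (1 + 10^-0.36 + 10^-3.55)
   = 1 / (1 + 0.43652 + 0.00028184) = 1/1.4368 = 0.6960

α₁ = 0.696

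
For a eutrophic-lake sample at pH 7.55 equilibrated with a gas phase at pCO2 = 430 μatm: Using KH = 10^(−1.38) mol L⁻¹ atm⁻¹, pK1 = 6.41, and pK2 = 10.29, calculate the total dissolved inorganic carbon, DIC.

[CO2*] = KH · pCO2 = 10^(−1.38) × 430×10^-6 = 1.793×10^-5 mol/L
α₀ = 1/(1 + K1/[H⁺] + K1K2/[H⁺]²) = 1/(1 + 10^+1.14 + 10^-1.60) = 0.06744
DIC = [CO2*]/α₀ = 1.793×10^-5 / 0.06744 = 0.266 mmol/L

DIC = 0.266 mmol/L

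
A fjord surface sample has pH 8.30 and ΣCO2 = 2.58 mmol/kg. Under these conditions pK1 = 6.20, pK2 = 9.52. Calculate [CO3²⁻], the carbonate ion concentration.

α₂ = 1 / (1 + [H⁺]/K2 + [H⁺]²/(K1K2)) = 1 / (1 + 10^+1.22 + 10^-0.88)
   = 1 / (1 + 16.596 + 0.13183) = 1/17.728 = 0.05641
[CO3²⁻] = α₂ × DIC = 0.05641 × 2.58 = 0.146 mmol/kg

[CO3²⁻] = 0.146 mmol/kg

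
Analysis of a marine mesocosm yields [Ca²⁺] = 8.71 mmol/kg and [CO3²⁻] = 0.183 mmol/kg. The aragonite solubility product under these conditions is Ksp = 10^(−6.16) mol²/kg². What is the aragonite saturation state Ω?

Ksp = 10^(−6.16) = 6.918×10^-7
Ω = [Ca²⁺][CO3²⁻]/Ksp = (8.71×10^-3)(0.183×10^-3) / 6.918×10^-7 = 2.30

Ω = 2.30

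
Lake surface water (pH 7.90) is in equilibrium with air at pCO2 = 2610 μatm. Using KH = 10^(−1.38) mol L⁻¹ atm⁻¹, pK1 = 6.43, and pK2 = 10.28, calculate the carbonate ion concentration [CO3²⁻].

[CO3²⁻] = 13.4 μmol/L

[CO2*] = KH · pCO2 = 10^(−1.38) × 2610×10^-6 = 1.088×10^-4 mol/L
α₀ = 1/(1 + K1/[H⁺] + K1K2/[H⁺]²) = 1/(1 + 10^+1.47 + 10^-0.91) = 0.03264
DIC = [CO2*]/α₀ = 1.088×10^-4 / 0.03264 = 3.333 mmol/L
[CO3²⁻] = α₂·DIC; α₂ = 0.004016, so [CO3²⁻] = 0.004016 × 3.333 = 0.0134 mmol/L = 13.4 μmol/L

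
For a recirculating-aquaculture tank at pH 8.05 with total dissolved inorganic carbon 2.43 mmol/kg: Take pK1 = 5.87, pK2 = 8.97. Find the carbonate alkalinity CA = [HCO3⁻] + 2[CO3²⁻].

CA = [HCO3⁻] + 2[CO3²⁻] = (α₁ + 2α₂)·DIC
At pH 8.05: [H⁺]/K1 = 10^-2.18 = 0.0066069, K2/[H⁺] = 10^-0.92 = 0.12023
α₁ = 1/(1 + 0.0066069 + 0.12023) = 1/1.1268 = 0.8874; α₂ = α₁·K2/[H⁺] = 0.1067
α₁ + 2α₂ = 1.1008
CA = 1.1008 × 2.43 = 2.68 mmol/kg

CA = 2.68 mmol/kg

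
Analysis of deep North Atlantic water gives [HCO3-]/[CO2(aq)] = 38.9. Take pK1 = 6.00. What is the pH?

From K1 = [H⁺][HCO3-]/[CO2(aq)]:  pH = pK1 + log₁₀([HCO3-]/[CO2(aq)])
log₁₀(38.9) = +1.590
pH = 6.00 + (+1.590) = 7.59

pH = 7.59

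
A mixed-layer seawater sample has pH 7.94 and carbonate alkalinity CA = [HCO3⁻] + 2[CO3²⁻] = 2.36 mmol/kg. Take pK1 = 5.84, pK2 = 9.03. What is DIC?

DIC = 2.21 mmol/kg

CA = [HCO3⁻] + 2[CO3²⁻] = (α₁ + 2α₂)·DIC
At pH 7.94: [H⁺]/K1 = 10^-2.10 = 0.0079433, K2/[H⁺] = 10^-1.09 = 0.081283
α₁ = 1/(1 + 0.0079433 + 0.081283) = 1/1.0892 = 0.9181; α₂ = α₁·K2/[H⁺] = 0.07462
α₁ + 2α₂ = 1.0673
DIC = CA / (α₁ + 2α₂) = 2.36 / 1.0673 = 2.21 mmol/kg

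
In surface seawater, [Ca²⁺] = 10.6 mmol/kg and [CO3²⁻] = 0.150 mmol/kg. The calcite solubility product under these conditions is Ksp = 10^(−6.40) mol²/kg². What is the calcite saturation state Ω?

Ksp = 10^(−6.40) = 3.981×10^-7
Ω = [Ca²⁺][CO3²⁻]/Ksp = (10.6×10^-3)(0.150×10^-3) / 3.981×10^-7 = 3.99

Ω = 3.99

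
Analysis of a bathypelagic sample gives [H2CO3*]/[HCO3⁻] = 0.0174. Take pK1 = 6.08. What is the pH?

From K1 = [H⁺][HCO3⁻]/[H2CO3*]:  pH = pK1 − log₁₀([H2CO3*]/[HCO3⁻])
log₁₀(0.0174) = -1.759
pH = 6.08 − (-1.759) = 7.84

pH = 7.84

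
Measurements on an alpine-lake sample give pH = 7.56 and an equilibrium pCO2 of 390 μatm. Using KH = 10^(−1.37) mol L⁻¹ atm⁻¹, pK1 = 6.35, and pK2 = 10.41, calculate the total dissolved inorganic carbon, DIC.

[CO2*] = KH · pCO2 = 10^(−1.37) × 390×10^-6 = 1.664×10^-5 mol/L
α₀ = 1/(1 + K1/[H⁺] + K1K2/[H⁺]²) = 1/(1 + 10^+1.21 + 10^-1.64) = 0.05800
DIC = [CO2*]/α₀ = 1.664×10^-5 / 0.05800 = 0.287 mmol/L

DIC = 0.287 mmol/L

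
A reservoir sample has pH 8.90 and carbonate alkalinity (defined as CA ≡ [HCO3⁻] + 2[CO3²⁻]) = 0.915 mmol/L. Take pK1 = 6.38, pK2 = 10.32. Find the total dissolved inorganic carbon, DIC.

DIC = 0.885 mmol/L

CA = [HCO3⁻] + 2[CO3²⁻] = (α₁ + 2α₂)·DIC
At pH 8.90: [H⁺]/K1 = 10^-2.52 = 0.0030200, K2/[H⁺] = 10^-1.42 = 0.038019
α₁ = 1/(1 + 0.0030200 + 0.038019) = 1/1.0410 = 0.9606; α₂ = α₁·K2/[H⁺] = 0.03652
α₁ + 2α₂ = 1.0336
DIC = CA / (α₁ + 2α₂) = 0.915 / 1.0336 = 0.885 mmol/L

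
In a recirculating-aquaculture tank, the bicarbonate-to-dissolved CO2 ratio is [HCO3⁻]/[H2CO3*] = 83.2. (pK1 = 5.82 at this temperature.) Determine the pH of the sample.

From K1 = [H⁺][HCO3⁻]/[H2CO3*]:  pH = pK1 + log₁₀([HCO3⁻]/[H2CO3*])
log₁₀(83.2) = +1.920
pH = 5.82 + (+1.920) = 7.74

pH = 7.74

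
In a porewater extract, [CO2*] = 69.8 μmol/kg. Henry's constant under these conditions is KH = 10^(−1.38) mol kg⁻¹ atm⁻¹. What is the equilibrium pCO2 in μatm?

pCO2 = 1670 μatm

KH = 10^(−1.38) = 4.169×10^-2 mol kg⁻¹ atm⁻¹
pCO2 = [CO2*]/KH = 69.8×10^-6 / 4.169×10^-2 = 1.67×10^-3 atm = 1670 μatm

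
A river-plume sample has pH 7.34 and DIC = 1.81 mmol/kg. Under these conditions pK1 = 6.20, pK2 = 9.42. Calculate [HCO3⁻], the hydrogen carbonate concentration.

[HCO3⁻] = 1.67 mmol/kg

α₁ = 1 / (1 + [H⁺]/K1 + K2/[H⁺]) = 1 / (1 + 10^-1.14 + 10^-2.08)
   = 1 / (1 + 0.072444 + 0.0083176) = 1/1.0808 = 0.9253
[HCO3⁻] = α₁ × DIC = 0.9253 × 1.81 = 1.67 mmol/kg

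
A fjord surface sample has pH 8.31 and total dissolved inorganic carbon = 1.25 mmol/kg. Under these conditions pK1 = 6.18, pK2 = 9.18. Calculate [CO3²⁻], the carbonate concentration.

α₂ = 1 / (1 + [H⁺]/K2 + [H⁺]²/(K1K2)) = 1 / (1 + 10^+0.87 + 10^-1.26)
   = 1 / (1 + 7.4131 + 0.054954) = 1/8.4681 = 0.1181
[CO3²⁻] = α₂ × DIC = 0.1181 × 1.25 = 0.148 mmol/kg

[CO3²⁻] = 0.148 mmol/kg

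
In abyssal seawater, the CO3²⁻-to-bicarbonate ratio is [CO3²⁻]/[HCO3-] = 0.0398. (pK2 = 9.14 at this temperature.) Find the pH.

From K2 = [H⁺][CO3²⁻]/[HCO3-]:  pH = pK2 + log₁₀([CO3²⁻]/[HCO3-])
log₁₀(0.0398) = -1.400
pH = 9.14 + (-1.400) = 7.74

pH = 7.74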